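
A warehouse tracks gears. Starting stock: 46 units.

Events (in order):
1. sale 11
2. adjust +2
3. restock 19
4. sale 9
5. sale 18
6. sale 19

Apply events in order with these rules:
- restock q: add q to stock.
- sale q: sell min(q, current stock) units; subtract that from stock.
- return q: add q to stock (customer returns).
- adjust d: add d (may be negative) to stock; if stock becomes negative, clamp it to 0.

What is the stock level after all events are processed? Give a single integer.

Processing events:
Start: stock = 46
  Event 1 (sale 11): sell min(11,46)=11. stock: 46 - 11 = 35. total_sold = 11
  Event 2 (adjust +2): 35 + 2 = 37
  Event 3 (restock 19): 37 + 19 = 56
  Event 4 (sale 9): sell min(9,56)=9. stock: 56 - 9 = 47. total_sold = 20
  Event 5 (sale 18): sell min(18,47)=18. stock: 47 - 18 = 29. total_sold = 38
  Event 6 (sale 19): sell min(19,29)=19. stock: 29 - 19 = 10. total_sold = 57
Final: stock = 10, total_sold = 57

Answer: 10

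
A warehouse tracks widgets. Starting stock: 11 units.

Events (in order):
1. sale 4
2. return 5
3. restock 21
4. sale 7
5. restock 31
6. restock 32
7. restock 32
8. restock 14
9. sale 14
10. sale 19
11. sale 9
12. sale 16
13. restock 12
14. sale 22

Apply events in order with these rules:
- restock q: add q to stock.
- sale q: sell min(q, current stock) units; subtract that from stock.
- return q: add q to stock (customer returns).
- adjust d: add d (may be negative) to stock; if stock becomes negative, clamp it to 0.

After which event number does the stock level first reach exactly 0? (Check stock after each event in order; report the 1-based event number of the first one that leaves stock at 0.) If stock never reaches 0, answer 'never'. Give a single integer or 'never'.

Processing events:
Start: stock = 11
  Event 1 (sale 4): sell min(4,11)=4. stock: 11 - 4 = 7. total_sold = 4
  Event 2 (return 5): 7 + 5 = 12
  Event 3 (restock 21): 12 + 21 = 33
  Event 4 (sale 7): sell min(7,33)=7. stock: 33 - 7 = 26. total_sold = 11
  Event 5 (restock 31): 26 + 31 = 57
  Event 6 (restock 32): 57 + 32 = 89
  Event 7 (restock 32): 89 + 32 = 121
  Event 8 (restock 14): 121 + 14 = 135
  Event 9 (sale 14): sell min(14,135)=14. stock: 135 - 14 = 121. total_sold = 25
  Event 10 (sale 19): sell min(19,121)=19. stock: 121 - 19 = 102. total_sold = 44
  Event 11 (sale 9): sell min(9,102)=9. stock: 102 - 9 = 93. total_sold = 53
  Event 12 (sale 16): sell min(16,93)=16. stock: 93 - 16 = 77. total_sold = 69
  Event 13 (restock 12): 77 + 12 = 89
  Event 14 (sale 22): sell min(22,89)=22. stock: 89 - 22 = 67. total_sold = 91
Final: stock = 67, total_sold = 91

Stock never reaches 0.

Answer: never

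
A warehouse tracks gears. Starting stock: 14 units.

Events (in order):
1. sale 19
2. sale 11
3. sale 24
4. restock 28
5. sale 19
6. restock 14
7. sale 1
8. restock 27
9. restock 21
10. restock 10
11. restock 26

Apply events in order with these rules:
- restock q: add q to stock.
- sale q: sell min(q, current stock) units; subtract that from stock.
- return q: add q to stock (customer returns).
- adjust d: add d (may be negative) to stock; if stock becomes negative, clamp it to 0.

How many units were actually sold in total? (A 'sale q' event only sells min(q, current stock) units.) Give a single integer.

Processing events:
Start: stock = 14
  Event 1 (sale 19): sell min(19,14)=14. stock: 14 - 14 = 0. total_sold = 14
  Event 2 (sale 11): sell min(11,0)=0. stock: 0 - 0 = 0. total_sold = 14
  Event 3 (sale 24): sell min(24,0)=0. stock: 0 - 0 = 0. total_sold = 14
  Event 4 (restock 28): 0 + 28 = 28
  Event 5 (sale 19): sell min(19,28)=19. stock: 28 - 19 = 9. total_sold = 33
  Event 6 (restock 14): 9 + 14 = 23
  Event 7 (sale 1): sell min(1,23)=1. stock: 23 - 1 = 22. total_sold = 34
  Event 8 (restock 27): 22 + 27 = 49
  Event 9 (restock 21): 49 + 21 = 70
  Event 10 (restock 10): 70 + 10 = 80
  Event 11 (restock 26): 80 + 26 = 106
Final: stock = 106, total_sold = 34

Answer: 34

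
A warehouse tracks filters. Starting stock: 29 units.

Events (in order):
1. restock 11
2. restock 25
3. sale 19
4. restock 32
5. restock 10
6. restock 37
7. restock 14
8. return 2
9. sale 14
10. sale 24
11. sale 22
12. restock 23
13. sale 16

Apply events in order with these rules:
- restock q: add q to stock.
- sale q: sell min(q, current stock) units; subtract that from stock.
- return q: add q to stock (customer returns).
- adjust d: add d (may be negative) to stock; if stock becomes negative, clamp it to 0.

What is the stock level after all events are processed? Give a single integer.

Processing events:
Start: stock = 29
  Event 1 (restock 11): 29 + 11 = 40
  Event 2 (restock 25): 40 + 25 = 65
  Event 3 (sale 19): sell min(19,65)=19. stock: 65 - 19 = 46. total_sold = 19
  Event 4 (restock 32): 46 + 32 = 78
  Event 5 (restock 10): 78 + 10 = 88
  Event 6 (restock 37): 88 + 37 = 125
  Event 7 (restock 14): 125 + 14 = 139
  Event 8 (return 2): 139 + 2 = 141
  Event 9 (sale 14): sell min(14,141)=14. stock: 141 - 14 = 127. total_sold = 33
  Event 10 (sale 24): sell min(24,127)=24. stock: 127 - 24 = 103. total_sold = 57
  Event 11 (sale 22): sell min(22,103)=22. stock: 103 - 22 = 81. total_sold = 79
  Event 12 (restock 23): 81 + 23 = 104
  Event 13 (sale 16): sell min(16,104)=16. stock: 104 - 16 = 88. total_sold = 95
Final: stock = 88, total_sold = 95

Answer: 88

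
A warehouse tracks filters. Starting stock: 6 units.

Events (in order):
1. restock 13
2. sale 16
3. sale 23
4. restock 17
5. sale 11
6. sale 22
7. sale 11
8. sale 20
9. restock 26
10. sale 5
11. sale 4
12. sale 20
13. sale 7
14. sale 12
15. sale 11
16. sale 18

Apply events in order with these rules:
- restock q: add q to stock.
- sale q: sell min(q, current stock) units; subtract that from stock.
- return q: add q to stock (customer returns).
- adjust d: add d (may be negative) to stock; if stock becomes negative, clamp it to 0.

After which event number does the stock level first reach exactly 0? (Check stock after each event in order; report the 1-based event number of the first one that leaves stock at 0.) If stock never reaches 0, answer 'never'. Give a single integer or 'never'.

Answer: 3

Derivation:
Processing events:
Start: stock = 6
  Event 1 (restock 13): 6 + 13 = 19
  Event 2 (sale 16): sell min(16,19)=16. stock: 19 - 16 = 3. total_sold = 16
  Event 3 (sale 23): sell min(23,3)=3. stock: 3 - 3 = 0. total_sold = 19
  Event 4 (restock 17): 0 + 17 = 17
  Event 5 (sale 11): sell min(11,17)=11. stock: 17 - 11 = 6. total_sold = 30
  Event 6 (sale 22): sell min(22,6)=6. stock: 6 - 6 = 0. total_sold = 36
  Event 7 (sale 11): sell min(11,0)=0. stock: 0 - 0 = 0. total_sold = 36
  Event 8 (sale 20): sell min(20,0)=0. stock: 0 - 0 = 0. total_sold = 36
  Event 9 (restock 26): 0 + 26 = 26
  Event 10 (sale 5): sell min(5,26)=5. stock: 26 - 5 = 21. total_sold = 41
  Event 11 (sale 4): sell min(4,21)=4. stock: 21 - 4 = 17. total_sold = 45
  Event 12 (sale 20): sell min(20,17)=17. stock: 17 - 17 = 0. total_sold = 62
  Event 13 (sale 7): sell min(7,0)=0. stock: 0 - 0 = 0. total_sold = 62
  Event 14 (sale 12): sell min(12,0)=0. stock: 0 - 0 = 0. total_sold = 62
  Event 15 (sale 11): sell min(11,0)=0. stock: 0 - 0 = 0. total_sold = 62
  Event 16 (sale 18): sell min(18,0)=0. stock: 0 - 0 = 0. total_sold = 62
Final: stock = 0, total_sold = 62

First zero at event 3.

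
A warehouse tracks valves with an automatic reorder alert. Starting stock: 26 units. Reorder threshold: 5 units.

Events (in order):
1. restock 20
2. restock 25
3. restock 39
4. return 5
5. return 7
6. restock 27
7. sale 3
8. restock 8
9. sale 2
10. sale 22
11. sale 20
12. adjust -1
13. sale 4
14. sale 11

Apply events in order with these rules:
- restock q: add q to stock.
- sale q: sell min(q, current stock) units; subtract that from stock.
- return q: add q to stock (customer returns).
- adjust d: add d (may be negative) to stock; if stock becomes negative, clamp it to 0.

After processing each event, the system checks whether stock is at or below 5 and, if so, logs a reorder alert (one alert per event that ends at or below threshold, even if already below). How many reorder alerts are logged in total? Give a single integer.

Processing events:
Start: stock = 26
  Event 1 (restock 20): 26 + 20 = 46
  Event 2 (restock 25): 46 + 25 = 71
  Event 3 (restock 39): 71 + 39 = 110
  Event 4 (return 5): 110 + 5 = 115
  Event 5 (return 7): 115 + 7 = 122
  Event 6 (restock 27): 122 + 27 = 149
  Event 7 (sale 3): sell min(3,149)=3. stock: 149 - 3 = 146. total_sold = 3
  Event 8 (restock 8): 146 + 8 = 154
  Event 9 (sale 2): sell min(2,154)=2. stock: 154 - 2 = 152. total_sold = 5
  Event 10 (sale 22): sell min(22,152)=22. stock: 152 - 22 = 130. total_sold = 27
  Event 11 (sale 20): sell min(20,130)=20. stock: 130 - 20 = 110. total_sold = 47
  Event 12 (adjust -1): 110 + -1 = 109
  Event 13 (sale 4): sell min(4,109)=4. stock: 109 - 4 = 105. total_sold = 51
  Event 14 (sale 11): sell min(11,105)=11. stock: 105 - 11 = 94. total_sold = 62
Final: stock = 94, total_sold = 62

Checking against threshold 5:
  After event 1: stock=46 > 5
  After event 2: stock=71 > 5
  After event 3: stock=110 > 5
  After event 4: stock=115 > 5
  After event 5: stock=122 > 5
  After event 6: stock=149 > 5
  After event 7: stock=146 > 5
  After event 8: stock=154 > 5
  After event 9: stock=152 > 5
  After event 10: stock=130 > 5
  After event 11: stock=110 > 5
  After event 12: stock=109 > 5
  After event 13: stock=105 > 5
  After event 14: stock=94 > 5
Alert events: []. Count = 0

Answer: 0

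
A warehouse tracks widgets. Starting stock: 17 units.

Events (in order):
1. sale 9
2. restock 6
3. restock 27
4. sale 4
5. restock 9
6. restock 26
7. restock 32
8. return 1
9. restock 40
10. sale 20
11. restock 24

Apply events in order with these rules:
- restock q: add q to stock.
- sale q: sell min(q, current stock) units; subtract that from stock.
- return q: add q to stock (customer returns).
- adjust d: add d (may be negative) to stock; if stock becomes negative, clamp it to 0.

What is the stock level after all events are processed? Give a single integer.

Answer: 149

Derivation:
Processing events:
Start: stock = 17
  Event 1 (sale 9): sell min(9,17)=9. stock: 17 - 9 = 8. total_sold = 9
  Event 2 (restock 6): 8 + 6 = 14
  Event 3 (restock 27): 14 + 27 = 41
  Event 4 (sale 4): sell min(4,41)=4. stock: 41 - 4 = 37. total_sold = 13
  Event 5 (restock 9): 37 + 9 = 46
  Event 6 (restock 26): 46 + 26 = 72
  Event 7 (restock 32): 72 + 32 = 104
  Event 8 (return 1): 104 + 1 = 105
  Event 9 (restock 40): 105 + 40 = 145
  Event 10 (sale 20): sell min(20,145)=20. stock: 145 - 20 = 125. total_sold = 33
  Event 11 (restock 24): 125 + 24 = 149
Final: stock = 149, total_sold = 33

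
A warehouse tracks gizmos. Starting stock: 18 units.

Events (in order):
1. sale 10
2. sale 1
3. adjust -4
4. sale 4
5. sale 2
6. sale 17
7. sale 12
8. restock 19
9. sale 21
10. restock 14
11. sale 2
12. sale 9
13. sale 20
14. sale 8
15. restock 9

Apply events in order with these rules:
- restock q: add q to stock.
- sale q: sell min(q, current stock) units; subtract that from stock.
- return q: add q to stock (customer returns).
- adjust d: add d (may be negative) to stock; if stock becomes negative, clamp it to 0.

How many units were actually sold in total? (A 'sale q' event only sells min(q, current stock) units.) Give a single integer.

Answer: 47

Derivation:
Processing events:
Start: stock = 18
  Event 1 (sale 10): sell min(10,18)=10. stock: 18 - 10 = 8. total_sold = 10
  Event 2 (sale 1): sell min(1,8)=1. stock: 8 - 1 = 7. total_sold = 11
  Event 3 (adjust -4): 7 + -4 = 3
  Event 4 (sale 4): sell min(4,3)=3. stock: 3 - 3 = 0. total_sold = 14
  Event 5 (sale 2): sell min(2,0)=0. stock: 0 - 0 = 0. total_sold = 14
  Event 6 (sale 17): sell min(17,0)=0. stock: 0 - 0 = 0. total_sold = 14
  Event 7 (sale 12): sell min(12,0)=0. stock: 0 - 0 = 0. total_sold = 14
  Event 8 (restock 19): 0 + 19 = 19
  Event 9 (sale 21): sell min(21,19)=19. stock: 19 - 19 = 0. total_sold = 33
  Event 10 (restock 14): 0 + 14 = 14
  Event 11 (sale 2): sell min(2,14)=2. stock: 14 - 2 = 12. total_sold = 35
  Event 12 (sale 9): sell min(9,12)=9. stock: 12 - 9 = 3. total_sold = 44
  Event 13 (sale 20): sell min(20,3)=3. stock: 3 - 3 = 0. total_sold = 47
  Event 14 (sale 8): sell min(8,0)=0. stock: 0 - 0 = 0. total_sold = 47
  Event 15 (restock 9): 0 + 9 = 9
Final: stock = 9, total_sold = 47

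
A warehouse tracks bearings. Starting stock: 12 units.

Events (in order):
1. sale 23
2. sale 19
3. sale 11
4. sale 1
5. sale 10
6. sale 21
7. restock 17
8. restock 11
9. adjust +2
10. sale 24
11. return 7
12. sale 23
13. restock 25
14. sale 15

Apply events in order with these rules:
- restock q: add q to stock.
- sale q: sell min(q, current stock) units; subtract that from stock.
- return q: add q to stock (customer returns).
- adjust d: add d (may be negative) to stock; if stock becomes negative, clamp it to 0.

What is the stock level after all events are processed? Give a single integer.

Answer: 10

Derivation:
Processing events:
Start: stock = 12
  Event 1 (sale 23): sell min(23,12)=12. stock: 12 - 12 = 0. total_sold = 12
  Event 2 (sale 19): sell min(19,0)=0. stock: 0 - 0 = 0. total_sold = 12
  Event 3 (sale 11): sell min(11,0)=0. stock: 0 - 0 = 0. total_sold = 12
  Event 4 (sale 1): sell min(1,0)=0. stock: 0 - 0 = 0. total_sold = 12
  Event 5 (sale 10): sell min(10,0)=0. stock: 0 - 0 = 0. total_sold = 12
  Event 6 (sale 21): sell min(21,0)=0. stock: 0 - 0 = 0. total_sold = 12
  Event 7 (restock 17): 0 + 17 = 17
  Event 8 (restock 11): 17 + 11 = 28
  Event 9 (adjust +2): 28 + 2 = 30
  Event 10 (sale 24): sell min(24,30)=24. stock: 30 - 24 = 6. total_sold = 36
  Event 11 (return 7): 6 + 7 = 13
  Event 12 (sale 23): sell min(23,13)=13. stock: 13 - 13 = 0. total_sold = 49
  Event 13 (restock 25): 0 + 25 = 25
  Event 14 (sale 15): sell min(15,25)=15. stock: 25 - 15 = 10. total_sold = 64
Final: stock = 10, total_sold = 64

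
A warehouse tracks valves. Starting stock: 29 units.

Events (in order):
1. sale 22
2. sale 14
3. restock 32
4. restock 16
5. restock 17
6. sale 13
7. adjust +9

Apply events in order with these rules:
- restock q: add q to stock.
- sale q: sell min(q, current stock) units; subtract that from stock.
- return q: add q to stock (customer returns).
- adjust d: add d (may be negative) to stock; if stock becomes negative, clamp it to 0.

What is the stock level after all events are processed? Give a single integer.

Processing events:
Start: stock = 29
  Event 1 (sale 22): sell min(22,29)=22. stock: 29 - 22 = 7. total_sold = 22
  Event 2 (sale 14): sell min(14,7)=7. stock: 7 - 7 = 0. total_sold = 29
  Event 3 (restock 32): 0 + 32 = 32
  Event 4 (restock 16): 32 + 16 = 48
  Event 5 (restock 17): 48 + 17 = 65
  Event 6 (sale 13): sell min(13,65)=13. stock: 65 - 13 = 52. total_sold = 42
  Event 7 (adjust +9): 52 + 9 = 61
Final: stock = 61, total_sold = 42

Answer: 61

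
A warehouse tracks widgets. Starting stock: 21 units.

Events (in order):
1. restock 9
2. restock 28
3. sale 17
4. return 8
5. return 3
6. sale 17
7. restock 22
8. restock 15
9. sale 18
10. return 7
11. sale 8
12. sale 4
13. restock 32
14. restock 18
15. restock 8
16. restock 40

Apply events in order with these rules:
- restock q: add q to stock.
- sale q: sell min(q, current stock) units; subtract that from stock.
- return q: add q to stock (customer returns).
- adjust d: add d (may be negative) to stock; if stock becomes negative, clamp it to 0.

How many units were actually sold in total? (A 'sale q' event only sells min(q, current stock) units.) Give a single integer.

Answer: 64

Derivation:
Processing events:
Start: stock = 21
  Event 1 (restock 9): 21 + 9 = 30
  Event 2 (restock 28): 30 + 28 = 58
  Event 3 (sale 17): sell min(17,58)=17. stock: 58 - 17 = 41. total_sold = 17
  Event 4 (return 8): 41 + 8 = 49
  Event 5 (return 3): 49 + 3 = 52
  Event 6 (sale 17): sell min(17,52)=17. stock: 52 - 17 = 35. total_sold = 34
  Event 7 (restock 22): 35 + 22 = 57
  Event 8 (restock 15): 57 + 15 = 72
  Event 9 (sale 18): sell min(18,72)=18. stock: 72 - 18 = 54. total_sold = 52
  Event 10 (return 7): 54 + 7 = 61
  Event 11 (sale 8): sell min(8,61)=8. stock: 61 - 8 = 53. total_sold = 60
  Event 12 (sale 4): sell min(4,53)=4. stock: 53 - 4 = 49. total_sold = 64
  Event 13 (restock 32): 49 + 32 = 81
  Event 14 (restock 18): 81 + 18 = 99
  Event 15 (restock 8): 99 + 8 = 107
  Event 16 (restock 40): 107 + 40 = 147
Final: stock = 147, total_sold = 64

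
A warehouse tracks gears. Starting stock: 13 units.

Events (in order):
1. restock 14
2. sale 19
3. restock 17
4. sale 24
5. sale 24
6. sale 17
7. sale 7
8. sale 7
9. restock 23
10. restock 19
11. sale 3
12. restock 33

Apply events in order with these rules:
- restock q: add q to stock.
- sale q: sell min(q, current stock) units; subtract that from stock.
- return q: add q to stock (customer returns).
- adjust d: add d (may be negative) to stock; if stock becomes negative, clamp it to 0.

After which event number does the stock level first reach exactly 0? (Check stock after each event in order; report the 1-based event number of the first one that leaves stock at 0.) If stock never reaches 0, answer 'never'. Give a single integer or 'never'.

Answer: 5

Derivation:
Processing events:
Start: stock = 13
  Event 1 (restock 14): 13 + 14 = 27
  Event 2 (sale 19): sell min(19,27)=19. stock: 27 - 19 = 8. total_sold = 19
  Event 3 (restock 17): 8 + 17 = 25
  Event 4 (sale 24): sell min(24,25)=24. stock: 25 - 24 = 1. total_sold = 43
  Event 5 (sale 24): sell min(24,1)=1. stock: 1 - 1 = 0. total_sold = 44
  Event 6 (sale 17): sell min(17,0)=0. stock: 0 - 0 = 0. total_sold = 44
  Event 7 (sale 7): sell min(7,0)=0. stock: 0 - 0 = 0. total_sold = 44
  Event 8 (sale 7): sell min(7,0)=0. stock: 0 - 0 = 0. total_sold = 44
  Event 9 (restock 23): 0 + 23 = 23
  Event 10 (restock 19): 23 + 19 = 42
  Event 11 (sale 3): sell min(3,42)=3. stock: 42 - 3 = 39. total_sold = 47
  Event 12 (restock 33): 39 + 33 = 72
Final: stock = 72, total_sold = 47

First zero at event 5.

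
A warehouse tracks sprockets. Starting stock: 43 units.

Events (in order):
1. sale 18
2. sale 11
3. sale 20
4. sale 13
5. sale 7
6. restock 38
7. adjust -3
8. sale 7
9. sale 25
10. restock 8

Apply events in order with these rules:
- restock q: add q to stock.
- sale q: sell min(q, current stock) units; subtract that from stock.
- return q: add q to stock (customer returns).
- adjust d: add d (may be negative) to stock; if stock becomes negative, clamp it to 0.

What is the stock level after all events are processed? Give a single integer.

Answer: 11

Derivation:
Processing events:
Start: stock = 43
  Event 1 (sale 18): sell min(18,43)=18. stock: 43 - 18 = 25. total_sold = 18
  Event 2 (sale 11): sell min(11,25)=11. stock: 25 - 11 = 14. total_sold = 29
  Event 3 (sale 20): sell min(20,14)=14. stock: 14 - 14 = 0. total_sold = 43
  Event 4 (sale 13): sell min(13,0)=0. stock: 0 - 0 = 0. total_sold = 43
  Event 5 (sale 7): sell min(7,0)=0. stock: 0 - 0 = 0. total_sold = 43
  Event 6 (restock 38): 0 + 38 = 38
  Event 7 (adjust -3): 38 + -3 = 35
  Event 8 (sale 7): sell min(7,35)=7. stock: 35 - 7 = 28. total_sold = 50
  Event 9 (sale 25): sell min(25,28)=25. stock: 28 - 25 = 3. total_sold = 75
  Event 10 (restock 8): 3 + 8 = 11
Final: stock = 11, total_sold = 75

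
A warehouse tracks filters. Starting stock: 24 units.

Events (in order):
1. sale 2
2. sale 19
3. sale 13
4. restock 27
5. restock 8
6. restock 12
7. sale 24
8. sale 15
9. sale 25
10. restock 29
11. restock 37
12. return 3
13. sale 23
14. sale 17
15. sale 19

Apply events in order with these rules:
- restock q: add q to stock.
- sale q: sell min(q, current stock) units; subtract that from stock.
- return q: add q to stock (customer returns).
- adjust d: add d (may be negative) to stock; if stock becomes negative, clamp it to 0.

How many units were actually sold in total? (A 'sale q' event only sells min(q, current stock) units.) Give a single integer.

Answer: 130

Derivation:
Processing events:
Start: stock = 24
  Event 1 (sale 2): sell min(2,24)=2. stock: 24 - 2 = 22. total_sold = 2
  Event 2 (sale 19): sell min(19,22)=19. stock: 22 - 19 = 3. total_sold = 21
  Event 3 (sale 13): sell min(13,3)=3. stock: 3 - 3 = 0. total_sold = 24
  Event 4 (restock 27): 0 + 27 = 27
  Event 5 (restock 8): 27 + 8 = 35
  Event 6 (restock 12): 35 + 12 = 47
  Event 7 (sale 24): sell min(24,47)=24. stock: 47 - 24 = 23. total_sold = 48
  Event 8 (sale 15): sell min(15,23)=15. stock: 23 - 15 = 8. total_sold = 63
  Event 9 (sale 25): sell min(25,8)=8. stock: 8 - 8 = 0. total_sold = 71
  Event 10 (restock 29): 0 + 29 = 29
  Event 11 (restock 37): 29 + 37 = 66
  Event 12 (return 3): 66 + 3 = 69
  Event 13 (sale 23): sell min(23,69)=23. stock: 69 - 23 = 46. total_sold = 94
  Event 14 (sale 17): sell min(17,46)=17. stock: 46 - 17 = 29. total_sold = 111
  Event 15 (sale 19): sell min(19,29)=19. stock: 29 - 19 = 10. total_sold = 130
Final: stock = 10, total_sold = 130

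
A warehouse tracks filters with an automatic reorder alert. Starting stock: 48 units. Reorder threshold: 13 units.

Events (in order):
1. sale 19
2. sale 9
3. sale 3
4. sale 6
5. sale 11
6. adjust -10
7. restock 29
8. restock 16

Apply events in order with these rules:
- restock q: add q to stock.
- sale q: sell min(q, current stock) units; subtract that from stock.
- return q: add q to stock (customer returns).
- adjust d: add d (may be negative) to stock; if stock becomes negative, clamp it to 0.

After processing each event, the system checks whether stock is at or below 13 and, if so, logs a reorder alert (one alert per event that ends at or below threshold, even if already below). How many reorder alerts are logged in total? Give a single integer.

Processing events:
Start: stock = 48
  Event 1 (sale 19): sell min(19,48)=19. stock: 48 - 19 = 29. total_sold = 19
  Event 2 (sale 9): sell min(9,29)=9. stock: 29 - 9 = 20. total_sold = 28
  Event 3 (sale 3): sell min(3,20)=3. stock: 20 - 3 = 17. total_sold = 31
  Event 4 (sale 6): sell min(6,17)=6. stock: 17 - 6 = 11. total_sold = 37
  Event 5 (sale 11): sell min(11,11)=11. stock: 11 - 11 = 0. total_sold = 48
  Event 6 (adjust -10): 0 + -10 = 0 (clamped to 0)
  Event 7 (restock 29): 0 + 29 = 29
  Event 8 (restock 16): 29 + 16 = 45
Final: stock = 45, total_sold = 48

Checking against threshold 13:
  After event 1: stock=29 > 13
  After event 2: stock=20 > 13
  After event 3: stock=17 > 13
  After event 4: stock=11 <= 13 -> ALERT
  After event 5: stock=0 <= 13 -> ALERT
  After event 6: stock=0 <= 13 -> ALERT
  After event 7: stock=29 > 13
  After event 8: stock=45 > 13
Alert events: [4, 5, 6]. Count = 3

Answer: 3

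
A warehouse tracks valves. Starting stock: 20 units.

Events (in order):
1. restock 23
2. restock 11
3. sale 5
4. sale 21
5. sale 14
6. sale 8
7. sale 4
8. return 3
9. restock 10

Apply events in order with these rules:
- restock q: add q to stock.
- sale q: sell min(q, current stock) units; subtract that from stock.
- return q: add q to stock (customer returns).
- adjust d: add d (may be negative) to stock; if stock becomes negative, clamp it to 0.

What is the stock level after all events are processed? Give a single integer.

Answer: 15

Derivation:
Processing events:
Start: stock = 20
  Event 1 (restock 23): 20 + 23 = 43
  Event 2 (restock 11): 43 + 11 = 54
  Event 3 (sale 5): sell min(5,54)=5. stock: 54 - 5 = 49. total_sold = 5
  Event 4 (sale 21): sell min(21,49)=21. stock: 49 - 21 = 28. total_sold = 26
  Event 5 (sale 14): sell min(14,28)=14. stock: 28 - 14 = 14. total_sold = 40
  Event 6 (sale 8): sell min(8,14)=8. stock: 14 - 8 = 6. total_sold = 48
  Event 7 (sale 4): sell min(4,6)=4. stock: 6 - 4 = 2. total_sold = 52
  Event 8 (return 3): 2 + 3 = 5
  Event 9 (restock 10): 5 + 10 = 15
Final: stock = 15, total_sold = 52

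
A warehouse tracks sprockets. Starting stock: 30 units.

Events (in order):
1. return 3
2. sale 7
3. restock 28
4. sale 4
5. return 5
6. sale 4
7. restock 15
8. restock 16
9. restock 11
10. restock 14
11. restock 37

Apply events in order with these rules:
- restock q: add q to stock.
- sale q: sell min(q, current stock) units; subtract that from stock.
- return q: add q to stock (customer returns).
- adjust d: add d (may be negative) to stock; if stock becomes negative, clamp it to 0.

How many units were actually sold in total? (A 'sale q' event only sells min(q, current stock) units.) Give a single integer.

Answer: 15

Derivation:
Processing events:
Start: stock = 30
  Event 1 (return 3): 30 + 3 = 33
  Event 2 (sale 7): sell min(7,33)=7. stock: 33 - 7 = 26. total_sold = 7
  Event 3 (restock 28): 26 + 28 = 54
  Event 4 (sale 4): sell min(4,54)=4. stock: 54 - 4 = 50. total_sold = 11
  Event 5 (return 5): 50 + 5 = 55
  Event 6 (sale 4): sell min(4,55)=4. stock: 55 - 4 = 51. total_sold = 15
  Event 7 (restock 15): 51 + 15 = 66
  Event 8 (restock 16): 66 + 16 = 82
  Event 9 (restock 11): 82 + 11 = 93
  Event 10 (restock 14): 93 + 14 = 107
  Event 11 (restock 37): 107 + 37 = 144
Final: stock = 144, total_sold = 15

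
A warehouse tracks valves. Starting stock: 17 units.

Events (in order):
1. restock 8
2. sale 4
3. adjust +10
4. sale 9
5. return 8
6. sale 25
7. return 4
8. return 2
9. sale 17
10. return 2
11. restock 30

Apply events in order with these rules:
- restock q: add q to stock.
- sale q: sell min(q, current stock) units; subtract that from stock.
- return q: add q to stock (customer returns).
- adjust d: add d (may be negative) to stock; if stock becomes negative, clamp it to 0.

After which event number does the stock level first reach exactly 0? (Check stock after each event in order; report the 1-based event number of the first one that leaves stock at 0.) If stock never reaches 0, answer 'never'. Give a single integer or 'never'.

Answer: 9

Derivation:
Processing events:
Start: stock = 17
  Event 1 (restock 8): 17 + 8 = 25
  Event 2 (sale 4): sell min(4,25)=4. stock: 25 - 4 = 21. total_sold = 4
  Event 3 (adjust +10): 21 + 10 = 31
  Event 4 (sale 9): sell min(9,31)=9. stock: 31 - 9 = 22. total_sold = 13
  Event 5 (return 8): 22 + 8 = 30
  Event 6 (sale 25): sell min(25,30)=25. stock: 30 - 25 = 5. total_sold = 38
  Event 7 (return 4): 5 + 4 = 9
  Event 8 (return 2): 9 + 2 = 11
  Event 9 (sale 17): sell min(17,11)=11. stock: 11 - 11 = 0. total_sold = 49
  Event 10 (return 2): 0 + 2 = 2
  Event 11 (restock 30): 2 + 30 = 32
Final: stock = 32, total_sold = 49

First zero at event 9.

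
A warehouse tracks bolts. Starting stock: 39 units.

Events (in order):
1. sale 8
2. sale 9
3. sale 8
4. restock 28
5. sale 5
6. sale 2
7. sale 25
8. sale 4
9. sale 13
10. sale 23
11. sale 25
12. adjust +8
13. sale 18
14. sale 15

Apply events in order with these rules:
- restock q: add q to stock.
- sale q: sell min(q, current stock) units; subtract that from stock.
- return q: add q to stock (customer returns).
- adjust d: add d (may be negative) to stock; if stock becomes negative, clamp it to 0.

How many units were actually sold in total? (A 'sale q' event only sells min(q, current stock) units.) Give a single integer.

Processing events:
Start: stock = 39
  Event 1 (sale 8): sell min(8,39)=8. stock: 39 - 8 = 31. total_sold = 8
  Event 2 (sale 9): sell min(9,31)=9. stock: 31 - 9 = 22. total_sold = 17
  Event 3 (sale 8): sell min(8,22)=8. stock: 22 - 8 = 14. total_sold = 25
  Event 4 (restock 28): 14 + 28 = 42
  Event 5 (sale 5): sell min(5,42)=5. stock: 42 - 5 = 37. total_sold = 30
  Event 6 (sale 2): sell min(2,37)=2. stock: 37 - 2 = 35. total_sold = 32
  Event 7 (sale 25): sell min(25,35)=25. stock: 35 - 25 = 10. total_sold = 57
  Event 8 (sale 4): sell min(4,10)=4. stock: 10 - 4 = 6. total_sold = 61
  Event 9 (sale 13): sell min(13,6)=6. stock: 6 - 6 = 0. total_sold = 67
  Event 10 (sale 23): sell min(23,0)=0. stock: 0 - 0 = 0. total_sold = 67
  Event 11 (sale 25): sell min(25,0)=0. stock: 0 - 0 = 0. total_sold = 67
  Event 12 (adjust +8): 0 + 8 = 8
  Event 13 (sale 18): sell min(18,8)=8. stock: 8 - 8 = 0. total_sold = 75
  Event 14 (sale 15): sell min(15,0)=0. stock: 0 - 0 = 0. total_sold = 75
Final: stock = 0, total_sold = 75

Answer: 75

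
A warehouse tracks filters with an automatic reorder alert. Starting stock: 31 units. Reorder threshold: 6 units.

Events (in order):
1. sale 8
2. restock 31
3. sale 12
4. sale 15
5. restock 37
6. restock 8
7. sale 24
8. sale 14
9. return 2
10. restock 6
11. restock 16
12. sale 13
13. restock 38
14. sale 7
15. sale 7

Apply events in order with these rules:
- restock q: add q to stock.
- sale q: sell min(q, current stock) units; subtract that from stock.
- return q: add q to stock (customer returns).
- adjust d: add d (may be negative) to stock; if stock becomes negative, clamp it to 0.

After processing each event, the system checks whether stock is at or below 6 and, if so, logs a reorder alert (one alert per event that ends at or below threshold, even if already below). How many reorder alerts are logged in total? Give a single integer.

Processing events:
Start: stock = 31
  Event 1 (sale 8): sell min(8,31)=8. stock: 31 - 8 = 23. total_sold = 8
  Event 2 (restock 31): 23 + 31 = 54
  Event 3 (sale 12): sell min(12,54)=12. stock: 54 - 12 = 42. total_sold = 20
  Event 4 (sale 15): sell min(15,42)=15. stock: 42 - 15 = 27. total_sold = 35
  Event 5 (restock 37): 27 + 37 = 64
  Event 6 (restock 8): 64 + 8 = 72
  Event 7 (sale 24): sell min(24,72)=24. stock: 72 - 24 = 48. total_sold = 59
  Event 8 (sale 14): sell min(14,48)=14. stock: 48 - 14 = 34. total_sold = 73
  Event 9 (return 2): 34 + 2 = 36
  Event 10 (restock 6): 36 + 6 = 42
  Event 11 (restock 16): 42 + 16 = 58
  Event 12 (sale 13): sell min(13,58)=13. stock: 58 - 13 = 45. total_sold = 86
  Event 13 (restock 38): 45 + 38 = 83
  Event 14 (sale 7): sell min(7,83)=7. stock: 83 - 7 = 76. total_sold = 93
  Event 15 (sale 7): sell min(7,76)=7. stock: 76 - 7 = 69. total_sold = 100
Final: stock = 69, total_sold = 100

Checking against threshold 6:
  After event 1: stock=23 > 6
  After event 2: stock=54 > 6
  After event 3: stock=42 > 6
  After event 4: stock=27 > 6
  After event 5: stock=64 > 6
  After event 6: stock=72 > 6
  After event 7: stock=48 > 6
  After event 8: stock=34 > 6
  After event 9: stock=36 > 6
  After event 10: stock=42 > 6
  After event 11: stock=58 > 6
  After event 12: stock=45 > 6
  After event 13: stock=83 > 6
  After event 14: stock=76 > 6
  After event 15: stock=69 > 6
Alert events: []. Count = 0

Answer: 0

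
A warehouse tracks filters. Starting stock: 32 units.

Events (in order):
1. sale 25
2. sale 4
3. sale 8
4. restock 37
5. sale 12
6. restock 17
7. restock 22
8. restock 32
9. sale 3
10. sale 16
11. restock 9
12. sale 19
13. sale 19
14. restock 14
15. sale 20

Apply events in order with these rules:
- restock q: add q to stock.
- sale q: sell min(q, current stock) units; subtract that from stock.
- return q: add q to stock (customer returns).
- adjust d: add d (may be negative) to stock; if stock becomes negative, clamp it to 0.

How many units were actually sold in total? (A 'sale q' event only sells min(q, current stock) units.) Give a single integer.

Processing events:
Start: stock = 32
  Event 1 (sale 25): sell min(25,32)=25. stock: 32 - 25 = 7. total_sold = 25
  Event 2 (sale 4): sell min(4,7)=4. stock: 7 - 4 = 3. total_sold = 29
  Event 3 (sale 8): sell min(8,3)=3. stock: 3 - 3 = 0. total_sold = 32
  Event 4 (restock 37): 0 + 37 = 37
  Event 5 (sale 12): sell min(12,37)=12. stock: 37 - 12 = 25. total_sold = 44
  Event 6 (restock 17): 25 + 17 = 42
  Event 7 (restock 22): 42 + 22 = 64
  Event 8 (restock 32): 64 + 32 = 96
  Event 9 (sale 3): sell min(3,96)=3. stock: 96 - 3 = 93. total_sold = 47
  Event 10 (sale 16): sell min(16,93)=16. stock: 93 - 16 = 77. total_sold = 63
  Event 11 (restock 9): 77 + 9 = 86
  Event 12 (sale 19): sell min(19,86)=19. stock: 86 - 19 = 67. total_sold = 82
  Event 13 (sale 19): sell min(19,67)=19. stock: 67 - 19 = 48. total_sold = 101
  Event 14 (restock 14): 48 + 14 = 62
  Event 15 (sale 20): sell min(20,62)=20. stock: 62 - 20 = 42. total_sold = 121
Final: stock = 42, total_sold = 121

Answer: 121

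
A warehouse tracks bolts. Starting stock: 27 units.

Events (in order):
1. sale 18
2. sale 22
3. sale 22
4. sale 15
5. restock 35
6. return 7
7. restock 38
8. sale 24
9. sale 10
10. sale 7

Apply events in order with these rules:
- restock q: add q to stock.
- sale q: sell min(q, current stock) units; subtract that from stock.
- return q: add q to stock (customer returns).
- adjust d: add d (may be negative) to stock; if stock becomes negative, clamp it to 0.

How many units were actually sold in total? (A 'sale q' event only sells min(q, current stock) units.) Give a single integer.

Processing events:
Start: stock = 27
  Event 1 (sale 18): sell min(18,27)=18. stock: 27 - 18 = 9. total_sold = 18
  Event 2 (sale 22): sell min(22,9)=9. stock: 9 - 9 = 0. total_sold = 27
  Event 3 (sale 22): sell min(22,0)=0. stock: 0 - 0 = 0. total_sold = 27
  Event 4 (sale 15): sell min(15,0)=0. stock: 0 - 0 = 0. total_sold = 27
  Event 5 (restock 35): 0 + 35 = 35
  Event 6 (return 7): 35 + 7 = 42
  Event 7 (restock 38): 42 + 38 = 80
  Event 8 (sale 24): sell min(24,80)=24. stock: 80 - 24 = 56. total_sold = 51
  Event 9 (sale 10): sell min(10,56)=10. stock: 56 - 10 = 46. total_sold = 61
  Event 10 (sale 7): sell min(7,46)=7. stock: 46 - 7 = 39. total_sold = 68
Final: stock = 39, total_sold = 68

Answer: 68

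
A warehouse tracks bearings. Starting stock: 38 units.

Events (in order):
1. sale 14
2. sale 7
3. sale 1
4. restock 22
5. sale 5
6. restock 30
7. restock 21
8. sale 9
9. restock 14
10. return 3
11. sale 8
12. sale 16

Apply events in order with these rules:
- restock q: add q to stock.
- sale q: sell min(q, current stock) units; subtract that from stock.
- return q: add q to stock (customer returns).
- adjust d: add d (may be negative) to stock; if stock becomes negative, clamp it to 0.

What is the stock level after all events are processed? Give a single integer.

Processing events:
Start: stock = 38
  Event 1 (sale 14): sell min(14,38)=14. stock: 38 - 14 = 24. total_sold = 14
  Event 2 (sale 7): sell min(7,24)=7. stock: 24 - 7 = 17. total_sold = 21
  Event 3 (sale 1): sell min(1,17)=1. stock: 17 - 1 = 16. total_sold = 22
  Event 4 (restock 22): 16 + 22 = 38
  Event 5 (sale 5): sell min(5,38)=5. stock: 38 - 5 = 33. total_sold = 27
  Event 6 (restock 30): 33 + 30 = 63
  Event 7 (restock 21): 63 + 21 = 84
  Event 8 (sale 9): sell min(9,84)=9. stock: 84 - 9 = 75. total_sold = 36
  Event 9 (restock 14): 75 + 14 = 89
  Event 10 (return 3): 89 + 3 = 92
  Event 11 (sale 8): sell min(8,92)=8. stock: 92 - 8 = 84. total_sold = 44
  Event 12 (sale 16): sell min(16,84)=16. stock: 84 - 16 = 68. total_sold = 60
Final: stock = 68, total_sold = 60

Answer: 68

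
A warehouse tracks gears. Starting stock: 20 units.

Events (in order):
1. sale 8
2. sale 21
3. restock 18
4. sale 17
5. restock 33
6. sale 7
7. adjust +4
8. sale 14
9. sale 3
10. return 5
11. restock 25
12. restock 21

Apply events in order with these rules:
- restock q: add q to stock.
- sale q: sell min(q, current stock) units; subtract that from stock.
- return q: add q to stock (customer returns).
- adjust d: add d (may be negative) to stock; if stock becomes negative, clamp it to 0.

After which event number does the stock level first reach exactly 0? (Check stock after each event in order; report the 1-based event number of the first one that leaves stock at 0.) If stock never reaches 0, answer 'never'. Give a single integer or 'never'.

Processing events:
Start: stock = 20
  Event 1 (sale 8): sell min(8,20)=8. stock: 20 - 8 = 12. total_sold = 8
  Event 2 (sale 21): sell min(21,12)=12. stock: 12 - 12 = 0. total_sold = 20
  Event 3 (restock 18): 0 + 18 = 18
  Event 4 (sale 17): sell min(17,18)=17. stock: 18 - 17 = 1. total_sold = 37
  Event 5 (restock 33): 1 + 33 = 34
  Event 6 (sale 7): sell min(7,34)=7. stock: 34 - 7 = 27. total_sold = 44
  Event 7 (adjust +4): 27 + 4 = 31
  Event 8 (sale 14): sell min(14,31)=14. stock: 31 - 14 = 17. total_sold = 58
  Event 9 (sale 3): sell min(3,17)=3. stock: 17 - 3 = 14. total_sold = 61
  Event 10 (return 5): 14 + 5 = 19
  Event 11 (restock 25): 19 + 25 = 44
  Event 12 (restock 21): 44 + 21 = 65
Final: stock = 65, total_sold = 61

First zero at event 2.

Answer: 2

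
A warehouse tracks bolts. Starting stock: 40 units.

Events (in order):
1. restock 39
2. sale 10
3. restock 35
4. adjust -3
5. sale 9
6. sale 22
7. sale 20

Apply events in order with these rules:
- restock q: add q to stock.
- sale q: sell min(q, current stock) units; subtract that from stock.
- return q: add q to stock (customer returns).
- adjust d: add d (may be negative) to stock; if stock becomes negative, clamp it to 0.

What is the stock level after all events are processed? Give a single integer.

Answer: 50

Derivation:
Processing events:
Start: stock = 40
  Event 1 (restock 39): 40 + 39 = 79
  Event 2 (sale 10): sell min(10,79)=10. stock: 79 - 10 = 69. total_sold = 10
  Event 3 (restock 35): 69 + 35 = 104
  Event 4 (adjust -3): 104 + -3 = 101
  Event 5 (sale 9): sell min(9,101)=9. stock: 101 - 9 = 92. total_sold = 19
  Event 6 (sale 22): sell min(22,92)=22. stock: 92 - 22 = 70. total_sold = 41
  Event 7 (sale 20): sell min(20,70)=20. stock: 70 - 20 = 50. total_sold = 61
Final: stock = 50, total_sold = 61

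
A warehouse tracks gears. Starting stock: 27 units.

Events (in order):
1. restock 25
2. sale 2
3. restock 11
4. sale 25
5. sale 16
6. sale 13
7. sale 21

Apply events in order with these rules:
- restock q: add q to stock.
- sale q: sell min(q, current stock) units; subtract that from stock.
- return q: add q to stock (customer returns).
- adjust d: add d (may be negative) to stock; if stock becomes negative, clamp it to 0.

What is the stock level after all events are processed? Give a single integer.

Processing events:
Start: stock = 27
  Event 1 (restock 25): 27 + 25 = 52
  Event 2 (sale 2): sell min(2,52)=2. stock: 52 - 2 = 50. total_sold = 2
  Event 3 (restock 11): 50 + 11 = 61
  Event 4 (sale 25): sell min(25,61)=25. stock: 61 - 25 = 36. total_sold = 27
  Event 5 (sale 16): sell min(16,36)=16. stock: 36 - 16 = 20. total_sold = 43
  Event 6 (sale 13): sell min(13,20)=13. stock: 20 - 13 = 7. total_sold = 56
  Event 7 (sale 21): sell min(21,7)=7. stock: 7 - 7 = 0. total_sold = 63
Final: stock = 0, total_sold = 63

Answer: 0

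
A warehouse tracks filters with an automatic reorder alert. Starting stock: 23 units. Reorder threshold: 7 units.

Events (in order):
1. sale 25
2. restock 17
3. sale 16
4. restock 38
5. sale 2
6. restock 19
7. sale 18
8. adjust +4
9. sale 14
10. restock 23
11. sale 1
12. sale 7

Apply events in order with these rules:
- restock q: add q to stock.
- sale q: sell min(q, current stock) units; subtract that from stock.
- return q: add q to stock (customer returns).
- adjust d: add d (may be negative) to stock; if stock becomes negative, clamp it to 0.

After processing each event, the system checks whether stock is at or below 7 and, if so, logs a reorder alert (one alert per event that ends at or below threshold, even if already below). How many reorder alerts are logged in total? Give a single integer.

Answer: 2

Derivation:
Processing events:
Start: stock = 23
  Event 1 (sale 25): sell min(25,23)=23. stock: 23 - 23 = 0. total_sold = 23
  Event 2 (restock 17): 0 + 17 = 17
  Event 3 (sale 16): sell min(16,17)=16. stock: 17 - 16 = 1. total_sold = 39
  Event 4 (restock 38): 1 + 38 = 39
  Event 5 (sale 2): sell min(2,39)=2. stock: 39 - 2 = 37. total_sold = 41
  Event 6 (restock 19): 37 + 19 = 56
  Event 7 (sale 18): sell min(18,56)=18. stock: 56 - 18 = 38. total_sold = 59
  Event 8 (adjust +4): 38 + 4 = 42
  Event 9 (sale 14): sell min(14,42)=14. stock: 42 - 14 = 28. total_sold = 73
  Event 10 (restock 23): 28 + 23 = 51
  Event 11 (sale 1): sell min(1,51)=1. stock: 51 - 1 = 50. total_sold = 74
  Event 12 (sale 7): sell min(7,50)=7. stock: 50 - 7 = 43. total_sold = 81
Final: stock = 43, total_sold = 81

Checking against threshold 7:
  After event 1: stock=0 <= 7 -> ALERT
  After event 2: stock=17 > 7
  After event 3: stock=1 <= 7 -> ALERT
  After event 4: stock=39 > 7
  After event 5: stock=37 > 7
  After event 6: stock=56 > 7
  After event 7: stock=38 > 7
  After event 8: stock=42 > 7
  After event 9: stock=28 > 7
  After event 10: stock=51 > 7
  After event 11: stock=50 > 7
  After event 12: stock=43 > 7
Alert events: [1, 3]. Count = 2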